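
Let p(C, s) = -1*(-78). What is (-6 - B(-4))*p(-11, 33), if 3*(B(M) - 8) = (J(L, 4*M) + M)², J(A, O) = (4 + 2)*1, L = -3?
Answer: -1196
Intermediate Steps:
J(A, O) = 6 (J(A, O) = 6*1 = 6)
p(C, s) = 78
B(M) = 8 + (6 + M)²/3
(-6 - B(-4))*p(-11, 33) = (-6 - (8 + (6 - 4)²/3))*78 = (-6 - (8 + (⅓)*2²))*78 = (-6 - (8 + (⅓)*4))*78 = (-6 - (8 + 4/3))*78 = (-6 - 1*28/3)*78 = (-6 - 28/3)*78 = -46/3*78 = -1196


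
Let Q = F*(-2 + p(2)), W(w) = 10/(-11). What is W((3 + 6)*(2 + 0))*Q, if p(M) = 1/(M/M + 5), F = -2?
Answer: -10/3 ≈ -3.3333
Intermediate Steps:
W(w) = -10/11 (W(w) = 10*(-1/11) = -10/11)
p(M) = 1/6 (p(M) = 1/(1 + 5) = 1/6)
Q = 11/3 (Q = -2*(-2 + 1/6) = -2*(-11/6) = 11/3 ≈ 3.6667)
W((3 + 6)*(2 + 0))*Q = -10/11*11/3 = -10/3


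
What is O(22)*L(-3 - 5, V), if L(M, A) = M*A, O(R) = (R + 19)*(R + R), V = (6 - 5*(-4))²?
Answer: -9756032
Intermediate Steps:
V = 676 (V = (6 + 20)² = 26² = 676)
O(R) = 2*R*(19 + R) (O(R) = (19 + R)*(2*R) = 2*R*(19 + R))
L(M, A) = A*M
O(22)*L(-3 - 5, V) = (2*22*(19 + 22))*(676*(-3 - 5)) = (2*22*41)*(676*(-8)) = 1804*(-5408) = -9756032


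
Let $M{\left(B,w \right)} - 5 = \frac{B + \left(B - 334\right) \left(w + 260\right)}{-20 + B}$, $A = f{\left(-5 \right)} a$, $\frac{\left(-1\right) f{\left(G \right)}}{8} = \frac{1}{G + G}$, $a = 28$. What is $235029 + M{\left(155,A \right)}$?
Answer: $\frac{17599553}{75} \approx 2.3466 \cdot 10^{5}$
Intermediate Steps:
$f{\left(G \right)} = - \frac{4}{G}$ ($f{\left(G \right)} = - \frac{8}{G + G} = - \frac{8}{2 G} = - 8 \frac{1}{2 G} = - \frac{4}{G}$)
$A = \frac{112}{5}$ ($A = - \frac{4}{-5} \cdot 28 = \left(-4\right) \left(- \frac{1}{5}\right) 28 = \frac{4}{5} \cdot 28 = \frac{112}{5} \approx 22.4$)
$M{\left(B,w \right)} = 5 + \frac{B + \left(-334 + B\right) \left(260 + w\right)}{-20 + B}$ ($M{\left(B,w \right)} = 5 + \frac{B + \left(B - 334\right) \left(w + 260\right)}{-20 + B} = 5 + \frac{B + \left(-334 + B\right) \left(260 + w\right)}{-20 + B}$)
$235029 + M{\left(155,A \right)} = 235029 + \frac{-86940 - \frac{37408}{5} + 266 \cdot 155 + 155 \cdot \frac{112}{5}}{-20 + 155} = 235029 + \frac{-86940 - \frac{37408}{5} + 41230 + 3472}{135} = 235029 + \frac{1}{135} \left(- \frac{248598}{5}\right) = 235029 - \frac{27622}{75} = \frac{17599553}{75}$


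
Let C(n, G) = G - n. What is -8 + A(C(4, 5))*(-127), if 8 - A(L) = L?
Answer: -897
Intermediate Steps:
A(L) = 8 - L
-8 + A(C(4, 5))*(-127) = -8 + (8 - (5 - 1*4))*(-127) = -8 + (8 - (5 - 4))*(-127) = -8 + (8 - 1*1)*(-127) = -8 + (8 - 1)*(-127) = -8 + 7*(-127) = -8 - 889 = -897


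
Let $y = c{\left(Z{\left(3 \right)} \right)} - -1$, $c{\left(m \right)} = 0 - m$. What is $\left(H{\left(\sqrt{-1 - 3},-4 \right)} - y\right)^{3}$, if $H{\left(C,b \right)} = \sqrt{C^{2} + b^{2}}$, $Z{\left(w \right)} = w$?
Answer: $80 + 48 \sqrt{3} \approx 163.14$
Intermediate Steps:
$c{\left(m \right)} = - m$
$y = -2$ ($y = \left(-1\right) 3 - -1 = -3 + 1 = -2$)
$\left(H{\left(\sqrt{-1 - 3},-4 \right)} - y\right)^{3} = \left(\sqrt{\left(\sqrt{-1 - 3}\right)^{2} + \left(-4\right)^{2}} - -2\right)^{3} = \left(\sqrt{\left(\sqrt{-4}\right)^{2} + 16} + 2\right)^{3} = \left(\sqrt{\left(2 i\right)^{2} + 16} + 2\right)^{3} = \left(\sqrt{-4 + 16} + 2\right)^{3} = \left(\sqrt{12} + 2\right)^{3} = \left(2 \sqrt{3} + 2\right)^{3} = \left(2 + 2 \sqrt{3}\right)^{3}$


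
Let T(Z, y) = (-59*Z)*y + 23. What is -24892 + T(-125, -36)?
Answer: -290369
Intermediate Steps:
T(Z, y) = 23 - 59*Z*y (T(Z, y) = -59*Z*y + 23 = 23 - 59*Z*y)
-24892 + T(-125, -36) = -24892 + (23 - 59*(-125)*(-36)) = -24892 + (23 - 265500) = -24892 - 265477 = -290369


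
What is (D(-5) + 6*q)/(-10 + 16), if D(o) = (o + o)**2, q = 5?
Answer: 65/3 ≈ 21.667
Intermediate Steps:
D(o) = 4*o**2 (D(o) = (2*o)**2 = 4*o**2)
(D(-5) + 6*q)/(-10 + 16) = (4*(-5)**2 + 6*5)/(-10 + 16) = (4*25 + 30)/6 = (100 + 30)/6 = (1/6)*130 = 65/3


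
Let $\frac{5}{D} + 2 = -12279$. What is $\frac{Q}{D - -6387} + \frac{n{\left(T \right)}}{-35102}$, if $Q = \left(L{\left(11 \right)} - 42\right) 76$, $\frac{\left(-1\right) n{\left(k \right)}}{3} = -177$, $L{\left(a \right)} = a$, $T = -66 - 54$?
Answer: $- \frac{17053121027}{44408979382} \approx -0.384$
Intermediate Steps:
$D = - \frac{5}{12281}$ ($D = \frac{5}{-2 - 12279} = \frac{5}{-12281} = 5 \left(- \frac{1}{12281}\right) = - \frac{5}{12281} \approx -0.00040713$)
$T = -120$ ($T = -66 - 54 = -120$)
$n{\left(k \right)} = 531$ ($n{\left(k \right)} = \left(-3\right) \left(-177\right) = 531$)
$Q = -2356$ ($Q = \left(11 - 42\right) 76 = \left(-31\right) 76 = -2356$)
$\frac{Q}{D - -6387} + \frac{n{\left(T \right)}}{-35102} = - \frac{2356}{- \frac{5}{12281} - -6387} + \frac{531}{-35102} = - \frac{2356}{- \frac{5}{12281} + 6387} + 531 \left(- \frac{1}{35102}\right) = - \frac{2356}{\frac{78438742}{12281}} - \frac{531}{35102} = \left(-2356\right) \frac{12281}{78438742} - \frac{531}{35102} = - \frac{466678}{1265141} - \frac{531}{35102} = - \frac{17053121027}{44408979382}$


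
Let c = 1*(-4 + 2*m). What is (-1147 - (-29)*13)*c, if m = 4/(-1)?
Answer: 9240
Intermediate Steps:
m = -4 (m = 4*(-1) = -4)
c = -12 (c = 1*(-4 + 2*(-4)) = 1*(-4 - 8) = 1*(-12) = -12)
(-1147 - (-29)*13)*c = (-1147 - (-29)*13)*(-12) = (-1147 - 1*(-377))*(-12) = (-1147 + 377)*(-12) = -770*(-12) = 9240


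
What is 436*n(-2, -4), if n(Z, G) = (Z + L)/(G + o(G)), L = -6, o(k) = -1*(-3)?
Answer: 3488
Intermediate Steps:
o(k) = 3
n(Z, G) = (-6 + Z)/(3 + G) (n(Z, G) = (Z - 6)/(G + 3) = (-6 + Z)/(3 + G))
436*n(-2, -4) = 436*((-6 - 2)/(3 - 4)) = 436*(-8/(-1)) = 436*(-1*(-8)) = 436*8 = 3488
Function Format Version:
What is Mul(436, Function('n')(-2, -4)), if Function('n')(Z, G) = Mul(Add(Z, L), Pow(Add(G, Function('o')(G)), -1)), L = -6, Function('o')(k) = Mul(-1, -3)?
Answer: 3488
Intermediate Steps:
Function('o')(k) = 3
Function('n')(Z, G) = Mul(Pow(Add(3, G), -1), Add(-6, Z)) (Function('n')(Z, G) = Mul(Add(Z, -6), Pow(Add(G, 3), -1)) = Mul(Add(-6, Z), Pow(Add(3, G), -1)) = Mul(Pow(Add(3, G), -1), Add(-6, Z)))
Mul(436, Function('n')(-2, -4)) = Mul(436, Mul(Pow(Add(3, -4), -1), Add(-6, -2))) = Mul(436, Mul(Pow(-1, -1), -8)) = Mul(436, Mul(-1, -8)) = Mul(436, 8) = 3488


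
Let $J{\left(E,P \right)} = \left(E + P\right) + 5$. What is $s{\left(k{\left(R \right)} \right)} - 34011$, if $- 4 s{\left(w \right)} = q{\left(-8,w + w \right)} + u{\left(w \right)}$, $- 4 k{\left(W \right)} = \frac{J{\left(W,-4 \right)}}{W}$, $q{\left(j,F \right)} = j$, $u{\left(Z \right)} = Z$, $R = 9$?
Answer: $- \frac{2448643}{72} \approx -34009.0$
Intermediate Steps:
$J{\left(E,P \right)} = 5 + E + P$
$k{\left(W \right)} = - \frac{1 + W}{4 W}$ ($k{\left(W \right)} = - \frac{\left(5 + W - 4\right) \frac{1}{W}}{4} = - \frac{\left(1 + W\right) \frac{1}{W}}{4} = - \frac{\frac{1}{W} \left(1 + W\right)}{4} = - \frac{1 + W}{4 W}$)
$s{\left(w \right)} = 2 - \frac{w}{4}$ ($s{\left(w \right)} = - \frac{-8 + w}{4} = 2 - \frac{w}{4}$)
$s{\left(k{\left(R \right)} \right)} - 34011 = \left(2 - \frac{\frac{1}{4} \cdot \frac{1}{9} \left(-1 - 9\right)}{4}\right) - 34011 = \left(2 - \frac{\frac{1}{4} \cdot \frac{1}{9} \left(-10\right)}{4}\right) - 34011 = \left(2 - - \frac{5}{72}\right) - 34011 = \left(2 + \frac{5}{72}\right) - 34011 = \frac{149}{72} - 34011 = - \frac{2448643}{72}$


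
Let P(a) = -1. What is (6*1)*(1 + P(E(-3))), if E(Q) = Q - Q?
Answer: 0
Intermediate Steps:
E(Q) = 0
(6*1)*(1 + P(E(-3))) = (6*1)*(1 - 1) = 6*0 = 0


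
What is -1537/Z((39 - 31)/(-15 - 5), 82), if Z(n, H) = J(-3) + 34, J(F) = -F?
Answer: -1537/37 ≈ -41.541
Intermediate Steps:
Z(n, H) = 37 (Z(n, H) = -1*(-3) + 34 = 3 + 34 = 37)
-1537/Z((39 - 31)/(-15 - 5), 82) = -1537/37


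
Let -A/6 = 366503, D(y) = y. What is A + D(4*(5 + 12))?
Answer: -2198950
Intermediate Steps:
A = -2199018 (A = -6*366503 = -2199018)
A + D(4*(5 + 12)) = -2199018 + 4*(5 + 12) = -2199018 + 4*17 = -2199018 + 68 = -2198950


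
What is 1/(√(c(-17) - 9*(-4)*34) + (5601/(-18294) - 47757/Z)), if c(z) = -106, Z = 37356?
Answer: 2284080404742004/1607897601772629943 + 1441428393957904*√1118/1607897601772629943 ≈ 0.031395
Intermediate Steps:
1/(√(c(-17) - 9*(-4)*34) + (5601/(-18294) - 47757/Z)) = 1/(√(-106 - 9*(-4)*34) + (5601/(-18294) - 47757/37356)) = 1/(√(-106 + 36*34) + (5601*(-1/18294) - 47757*1/37356)) = 1/(√(-106 + 1224) + (-1867/6098 - 15919/12452)) = 1/(√1118 - 60160973/37966148) = 1/(-60160973/37966148 + √1118)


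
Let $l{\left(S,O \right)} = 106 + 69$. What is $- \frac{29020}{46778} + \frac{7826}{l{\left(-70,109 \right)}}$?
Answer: $\frac{25786152}{584725} \approx 44.1$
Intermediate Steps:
$l{\left(S,O \right)} = 175$
$- \frac{29020}{46778} + \frac{7826}{l{\left(-70,109 \right)}} = - \frac{29020}{46778} + \frac{7826}{175} = \left(-29020\right) \frac{1}{46778} + 7826 \cdot \frac{1}{175} = - \frac{14510}{23389} + \frac{1118}{25} = \frac{25786152}{584725}$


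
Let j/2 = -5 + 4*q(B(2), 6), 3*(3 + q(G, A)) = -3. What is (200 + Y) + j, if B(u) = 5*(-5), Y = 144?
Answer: 302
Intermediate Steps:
B(u) = -25
q(G, A) = -4 (q(G, A) = -3 + (1/3)*(-3) = -3 - 1 = -4)
j = -42 (j = 2*(-5 + 4*(-4)) = 2*(-5 - 16) = 2*(-21) = -42)
(200 + Y) + j = (200 + 144) - 42 = 344 - 42 = 302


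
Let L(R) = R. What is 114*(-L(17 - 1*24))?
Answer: 798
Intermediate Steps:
114*(-L(17 - 1*24)) = 114*(-(17 - 1*24)) = 114*(-(17 - 24)) = 114*(-1*(-7)) = 114*7 = 798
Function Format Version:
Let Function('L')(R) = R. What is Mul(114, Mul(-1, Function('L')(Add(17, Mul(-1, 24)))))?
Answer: 798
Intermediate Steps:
Mul(114, Mul(-1, Function('L')(Add(17, Mul(-1, 24))))) = Mul(114, Mul(-1, Add(17, Mul(-1, 24)))) = Mul(114, Mul(-1, Add(17, -24))) = Mul(114, Mul(-1, -7)) = Mul(114, 7) = 798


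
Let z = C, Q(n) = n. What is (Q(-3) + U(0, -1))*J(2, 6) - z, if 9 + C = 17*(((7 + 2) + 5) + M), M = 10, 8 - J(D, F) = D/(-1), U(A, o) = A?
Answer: -429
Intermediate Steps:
J(D, F) = 8 + D (J(D, F) = 8 - D/(-1) = 8 - D*(-1) = 8 - (-1)*D = 8 + D)
C = 399 (C = -9 + 17*(((7 + 2) + 5) + 10) = -9 + 17*((9 + 5) + 10) = -9 + 17*(14 + 10) = -9 + 17*24 = -9 + 408 = 399)
z = 399
(Q(-3) + U(0, -1))*J(2, 6) - z = (-3 + 0)*(8 + 2) - 1*399 = -3*10 - 399 = -30 - 399 = -429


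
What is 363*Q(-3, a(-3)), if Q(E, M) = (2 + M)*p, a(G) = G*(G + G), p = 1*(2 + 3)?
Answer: 36300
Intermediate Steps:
p = 5 (p = 1*5 = 5)
a(G) = 2*G² (a(G) = G*(2*G) = 2*G²)
Q(E, M) = 10 + 5*M (Q(E, M) = (2 + M)*5 = 10 + 5*M)
363*Q(-3, a(-3)) = 363*(10 + 5*(2*(-3)²)) = 363*(10 + 5*(2*9)) = 363*(10 + 5*18) = 363*(10 + 90) = 363*100 = 36300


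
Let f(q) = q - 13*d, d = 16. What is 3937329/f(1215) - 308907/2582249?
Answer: 598050164916/152960279 ≈ 3909.8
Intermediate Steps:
f(q) = -208 + q (f(q) = q - 13*16 = q - 208 = -208 + q)
3937329/f(1215) - 308907/2582249 = 3937329/(-208 + 1215) - 308907/2582249 = 3937329/1007 - 308907*1/2582249 = 3937329*(1/1007) - 18171/151897 = 3937329/1007 - 18171/151897 = 598050164916/152960279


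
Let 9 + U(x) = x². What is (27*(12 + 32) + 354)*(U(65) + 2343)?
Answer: 10113978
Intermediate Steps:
U(x) = -9 + x²
(27*(12 + 32) + 354)*(U(65) + 2343) = (27*(12 + 32) + 354)*((-9 + 65²) + 2343) = (27*44 + 354)*((-9 + 4225) + 2343) = (1188 + 354)*(4216 + 2343) = 1542*6559 = 10113978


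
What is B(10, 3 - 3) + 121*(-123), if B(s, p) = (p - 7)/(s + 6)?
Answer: -238135/16 ≈ -14883.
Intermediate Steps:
B(s, p) = (-7 + p)/(6 + s)
B(10, 3 - 3) + 121*(-123) = (-7 + (3 - 3))/(6 + 10) + 121*(-123) = (-7 + 0)/16 - 14883 = (1/16)*(-7) - 14883 = -7/16 - 14883 = -238135/16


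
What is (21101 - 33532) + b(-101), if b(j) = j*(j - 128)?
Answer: 10698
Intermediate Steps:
b(j) = j*(-128 + j)
(21101 - 33532) + b(-101) = (21101 - 33532) - 101*(-128 - 101) = -12431 - 101*(-229) = -12431 + 23129 = 10698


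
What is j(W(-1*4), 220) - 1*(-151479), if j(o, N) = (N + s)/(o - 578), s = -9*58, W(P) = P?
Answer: 44080540/291 ≈ 1.5148e+5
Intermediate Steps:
s = -522
j(o, N) = (-522 + N)/(-578 + o) (j(o, N) = (N - 522)/(o - 578) = (-522 + N)/(-578 + o))
j(W(-1*4), 220) - 1*(-151479) = (-522 + 220)/(-578 - 1*4) - 1*(-151479) = -302/(-578 - 4) + 151479 = -302/(-582) + 151479 = -1/582*(-302) + 151479 = 151/291 + 151479 = 44080540/291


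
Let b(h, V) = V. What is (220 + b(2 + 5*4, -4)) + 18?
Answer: 234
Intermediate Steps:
(220 + b(2 + 5*4, -4)) + 18 = (220 - 4) + 18 = 216 + 18 = 234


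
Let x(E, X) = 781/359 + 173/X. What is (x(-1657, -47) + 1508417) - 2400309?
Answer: -15048919116/16873 ≈ -8.9189e+5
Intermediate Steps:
x(E, X) = 781/359 + 173/X (x(E, X) = 781*(1/359) + 173/X = 781/359 + 173/X)
(x(-1657, -47) + 1508417) - 2400309 = ((781/359 + 173/(-47)) + 1508417) - 2400309 = ((781/359 + 173*(-1/47)) + 1508417) - 2400309 = ((781/359 - 173/47) + 1508417) - 2400309 = (-25400/16873 + 1508417) - 2400309 = 25451494641/16873 - 2400309 = -15048919116/16873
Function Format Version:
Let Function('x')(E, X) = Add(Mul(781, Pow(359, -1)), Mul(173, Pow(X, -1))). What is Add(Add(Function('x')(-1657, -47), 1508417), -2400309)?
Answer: Rational(-15048919116, 16873) ≈ -8.9189e+5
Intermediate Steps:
Function('x')(E, X) = Add(Rational(781, 359), Mul(173, Pow(X, -1))) (Function('x')(E, X) = Add(Mul(781, Rational(1, 359)), Mul(173, Pow(X, -1))) = Add(Rational(781, 359), Mul(173, Pow(X, -1))))
Add(Add(Function('x')(-1657, -47), 1508417), -2400309) = Add(Add(Add(Rational(781, 359), Mul(173, Pow(-47, -1))), 1508417), -2400309) = Add(Add(Add(Rational(781, 359), Mul(173, Rational(-1, 47))), 1508417), -2400309) = Add(Add(Add(Rational(781, 359), Rational(-173, 47)), 1508417), -2400309) = Add(Add(Rational(-25400, 16873), 1508417), -2400309) = Add(Rational(25451494641, 16873), -2400309) = Rational(-15048919116, 16873)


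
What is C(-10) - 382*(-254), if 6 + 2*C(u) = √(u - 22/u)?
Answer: 97025 + I*√195/10 ≈ 97025.0 + 1.3964*I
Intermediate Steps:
C(u) = -3 + √(u - 22/u)/2
C(-10) - 382*(-254) = (-3 + √(-10 - 22/(-10))/2) - 382*(-254) = (-3 + √(-10 - 22*(-⅒))/2) + 97028 = (-3 + √(-10 + 11/5)/2) + 97028 = (-3 + √(-39/5)/2) + 97028 = (-3 + (I*√195/5)/2) + 97028 = (-3 + I*√195/10) + 97028 = 97025 + I*√195/10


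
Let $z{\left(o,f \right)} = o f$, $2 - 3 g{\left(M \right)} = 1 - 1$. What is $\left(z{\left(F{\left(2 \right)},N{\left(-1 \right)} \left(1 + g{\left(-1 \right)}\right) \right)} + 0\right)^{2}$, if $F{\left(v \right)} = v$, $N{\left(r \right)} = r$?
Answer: $\frac{100}{9} \approx 11.111$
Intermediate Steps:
$g{\left(M \right)} = \frac{2}{3}$ ($g{\left(M \right)} = \frac{2}{3} - \frac{1 - 1}{3} = \frac{2}{3} - 0 = \frac{2}{3} + 0 = \frac{2}{3}$)
$z{\left(o,f \right)} = f o$
$\left(z{\left(F{\left(2 \right)},N{\left(-1 \right)} \left(1 + g{\left(-1 \right)}\right) \right)} + 0\right)^{2} = \left(- (1 + \frac{2}{3}) 2 + 0\right)^{2} = \left(\left(-1\right) \frac{5}{3} \cdot 2 + 0\right)^{2} = \left(\left(- \frac{5}{3}\right) 2 + 0\right)^{2} = \left(- \frac{10}{3} + 0\right)^{2} = \left(- \frac{10}{3}\right)^{2} = \frac{100}{9}$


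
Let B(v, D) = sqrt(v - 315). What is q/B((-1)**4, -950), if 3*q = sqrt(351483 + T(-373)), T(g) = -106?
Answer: -I*sqrt(110332378)/942 ≈ -11.151*I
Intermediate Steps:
B(v, D) = sqrt(-315 + v)
q = sqrt(351377)/3 (q = sqrt(351483 - 106)/3 = sqrt(351377)/3 ≈ 197.59)
q/B((-1)**4, -950) = (sqrt(351377)/3)/(sqrt(-315 + (-1)**4)) = (sqrt(351377)/3)/(sqrt(-315 + 1)) = (sqrt(351377)/3)/(sqrt(-314)) = (sqrt(351377)/3)/((I*sqrt(314))) = (sqrt(351377)/3)*(-I*sqrt(314)/314) = -I*sqrt(110332378)/942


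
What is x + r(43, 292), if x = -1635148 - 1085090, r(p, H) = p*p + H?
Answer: -2718097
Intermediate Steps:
r(p, H) = H + p**2 (r(p, H) = p**2 + H = H + p**2)
x = -2720238
x + r(43, 292) = -2720238 + (292 + 43**2) = -2720238 + (292 + 1849) = -2720238 + 2141 = -2718097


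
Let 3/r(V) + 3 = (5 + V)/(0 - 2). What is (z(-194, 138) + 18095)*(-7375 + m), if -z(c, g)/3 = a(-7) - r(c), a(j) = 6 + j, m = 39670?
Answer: 35653163280/61 ≈ 5.8448e+8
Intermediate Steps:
r(V) = 3/(-11/2 - V/2) (r(V) = 3/(-3 + (5 + V)/(0 - 2)) = 3/(-3 + (5 + V)/(-2)) = 3/(-3 + (5 + V)*(-½)) = 3/(-3 + (-5/2 - V/2)) = 3/(-11/2 - V/2))
z(c, g) = 3 - 18/(11 + c) (z(c, g) = -3*((6 - 7) - (-6)/(11 + c)) = -3*(-1 + 6/(11 + c)) = 3 - 18/(11 + c))
(z(-194, 138) + 18095)*(-7375 + m) = (3*(5 - 194)/(11 - 194) + 18095)*(-7375 + 39670) = (3*(-189)/(-183) + 18095)*32295 = (3*(-1/183)*(-189) + 18095)*32295 = (189/61 + 18095)*32295 = (1103984/61)*32295 = 35653163280/61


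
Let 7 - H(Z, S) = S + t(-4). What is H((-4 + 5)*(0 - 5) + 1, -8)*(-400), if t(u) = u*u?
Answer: 400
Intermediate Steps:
t(u) = u²
H(Z, S) = -9 - S (H(Z, S) = 7 - (S + (-4)²) = 7 - (S + 16) = 7 - (16 + S) = 7 + (-16 - S) = -9 - S)
H((-4 + 5)*(0 - 5) + 1, -8)*(-400) = (-9 - 1*(-8))*(-400) = (-9 + 8)*(-400) = -1*(-400) = 400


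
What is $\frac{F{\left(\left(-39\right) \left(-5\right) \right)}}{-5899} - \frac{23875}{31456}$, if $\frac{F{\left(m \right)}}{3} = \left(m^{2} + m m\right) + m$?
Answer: $- \frac{431525105}{10915232} \approx -39.534$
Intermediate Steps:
$F{\left(m \right)} = 3 m + 6 m^{2}$ ($F{\left(m \right)} = 3 \left(\left(m^{2} + m m\right) + m\right) = 3 \left(\left(m^{2} + m^{2}\right) + m\right) = 3 \left(2 m^{2} + m\right) = 3 \left(m + 2 m^{2}\right) = 3 m + 6 m^{2}$)
$\frac{F{\left(\left(-39\right) \left(-5\right) \right)}}{-5899} - \frac{23875}{31456} = \frac{3 \left(\left(-39\right) \left(-5\right)\right) \left(1 + 2 \left(\left(-39\right) \left(-5\right)\right)\right)}{-5899} - \frac{23875}{31456} = 3 \cdot 195 \left(1 + 2 \cdot 195\right) \left(- \frac{1}{5899}\right) - \frac{23875}{31456} = 3 \cdot 195 \left(1 + 390\right) \left(- \frac{1}{5899}\right) - \frac{23875}{31456} = 3 \cdot 195 \cdot 391 \left(- \frac{1}{5899}\right) - \frac{23875}{31456} = 228735 \left(- \frac{1}{5899}\right) - \frac{23875}{31456} = - \frac{13455}{347} - \frac{23875}{31456} = - \frac{431525105}{10915232}$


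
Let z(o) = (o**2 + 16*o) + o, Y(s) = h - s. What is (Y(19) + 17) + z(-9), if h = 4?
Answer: -70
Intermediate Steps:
Y(s) = 4 - s
z(o) = o**2 + 17*o
(Y(19) + 17) + z(-9) = ((4 - 1*19) + 17) - 9*(17 - 9) = ((4 - 19) + 17) - 9*8 = (-15 + 17) - 72 = 2 - 72 = -70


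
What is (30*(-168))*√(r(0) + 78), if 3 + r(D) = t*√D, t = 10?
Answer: -25200*√3 ≈ -43648.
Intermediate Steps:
r(D) = -3 + 10*√D
(30*(-168))*√(r(0) + 78) = (30*(-168))*√((-3 + 10*√0) + 78) = -5040*√((-3 + 10*0) + 78) = -5040*√((-3 + 0) + 78) = -5040*√(-3 + 78) = -25200*√3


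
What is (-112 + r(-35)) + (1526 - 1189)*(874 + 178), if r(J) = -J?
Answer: 354447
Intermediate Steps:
(-112 + r(-35)) + (1526 - 1189)*(874 + 178) = (-112 - 1*(-35)) + (1526 - 1189)*(874 + 178) = (-112 + 35) + 337*1052 = -77 + 354524 = 354447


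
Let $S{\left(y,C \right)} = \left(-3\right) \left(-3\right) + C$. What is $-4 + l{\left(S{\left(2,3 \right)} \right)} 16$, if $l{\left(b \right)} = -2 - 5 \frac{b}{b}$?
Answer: $-116$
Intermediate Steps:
$S{\left(y,C \right)} = 9 + C$
$l{\left(b \right)} = -7$ ($l{\left(b \right)} = -2 - 5 = -7$)
$-4 + l{\left(S{\left(2,3 \right)} \right)} 16 = -4 - 112 = -116$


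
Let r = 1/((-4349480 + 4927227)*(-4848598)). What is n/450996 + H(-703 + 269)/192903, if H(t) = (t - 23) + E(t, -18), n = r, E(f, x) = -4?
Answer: -64712023933281771671/27078402500654771075992 ≈ -0.0023898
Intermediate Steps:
r = -1/2801262948706 (r = -1/4848598/577747 = (1/577747)*(-1/4848598) = -1/2801262948706 ≈ -3.5698e-13)
n = -1/2801262948706 ≈ -3.5698e-13
H(t) = -27 + t (H(t) = (t - 23) - 4 = (-23 + t) - 4 = -27 + t)
n/450996 + H(-703 + 269)/192903 = -1/2801262948706/450996 + (-27 + (-703 + 269))/192903 = -1/2801262948706*1/450996 + (-27 - 434)*(1/192903) = -1/1263358384814611176 - 461*1/192903 = -1/1263358384814611176 - 461/192903 = -64712023933281771671/27078402500654771075992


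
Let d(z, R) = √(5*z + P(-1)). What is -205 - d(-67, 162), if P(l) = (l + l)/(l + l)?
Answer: -205 - I*√334 ≈ -205.0 - 18.276*I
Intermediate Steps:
P(l) = 1 (P(l) = (2*l)/((2*l)) = (2*l)*(1/(2*l)) = 1)
d(z, R) = √(1 + 5*z) (d(z, R) = √(5*z + 1) = √(1 + 5*z))
-205 - d(-67, 162) = -205 - √(1 + 5*(-67)) = -205 - √(1 - 335) = -205 - √(-334) = -205 - I*√334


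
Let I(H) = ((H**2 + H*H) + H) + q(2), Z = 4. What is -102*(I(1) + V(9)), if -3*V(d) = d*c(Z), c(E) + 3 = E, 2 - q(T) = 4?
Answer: 204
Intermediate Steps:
q(T) = -2 (q(T) = 2 - 1*4 = 2 - 4 = -2)
I(H) = -2 + H + 2*H**2 (I(H) = ((H**2 + H*H) + H) - 2 = ((H**2 + H**2) + H) - 2 = (2*H**2 + H) - 2 = (H + 2*H**2) - 2 = -2 + H + 2*H**2)
c(E) = -3 + E
V(d) = -d/3 (V(d) = -d*(-3 + 4)/3 = -d/3)
-102*(I(1) + V(9)) = -102*((-2 + 1 + 2*1**2) - 1/3*9) = -102*((-2 + 1 + 2*1) - 3) = -102*((-2 + 1 + 2) - 3) = -102*(1 - 3) = -102*(-2) = 204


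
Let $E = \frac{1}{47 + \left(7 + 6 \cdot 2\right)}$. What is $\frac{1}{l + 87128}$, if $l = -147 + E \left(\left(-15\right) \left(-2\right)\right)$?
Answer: $\frac{11}{956796} \approx 1.1497 \cdot 10^{-5}$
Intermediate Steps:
$E = \frac{1}{66}$ ($E = \frac{1}{47 + \left(7 + 12\right)} = \frac{1}{47 + 19} = \frac{1}{66} \approx 0.015152$)
$l = - \frac{1612}{11}$ ($l = -147 + \frac{\left(-15\right) \left(-2\right)}{66} = -147 + \frac{1}{66} \cdot 30 = -147 + \frac{5}{11} = - \frac{1612}{11} \approx -146.55$)
$\frac{1}{l + 87128} = \frac{1}{- \frac{1612}{11} + 87128} = \frac{1}{\frac{956796}{11}} = \frac{11}{956796}$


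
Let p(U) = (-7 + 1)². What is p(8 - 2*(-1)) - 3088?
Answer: -3052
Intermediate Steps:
p(U) = 36 (p(U) = (-6)² = 36)
p(8 - 2*(-1)) - 3088 = 36 - 3088 = -3052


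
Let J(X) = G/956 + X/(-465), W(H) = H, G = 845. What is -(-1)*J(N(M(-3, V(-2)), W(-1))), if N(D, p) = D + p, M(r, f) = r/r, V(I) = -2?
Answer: 845/956 ≈ 0.88389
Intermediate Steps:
M(r, f) = 1
J(X) = 845/956 - X/465 (J(X) = 845/956 + X/(-465) = 845*(1/956) + X*(-1/465) = 845/956 - X/465)
-(-1)*J(N(M(-3, V(-2)), W(-1))) = -(-1)*(845/956 - (1 - 1)/465) = -(-1)*(845/956 - 1/465*0) = -(-1)*(845/956 + 0) = -(-1)*845/956 = -1*(-845/956) = 845/956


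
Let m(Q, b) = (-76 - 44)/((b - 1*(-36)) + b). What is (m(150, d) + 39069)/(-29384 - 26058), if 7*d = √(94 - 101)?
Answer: 3*(-13023*√7 + 1640758*I)/(55442*(√7 - 126*I)) ≈ -0.70462 - 1.2619e-6*I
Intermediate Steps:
d = I*√7/7 (d = √(94 - 101)/7 = √(-7)/7 = (I*√7)/7 = I*√7/7 ≈ 0.37796*I)
m(Q, b) = -120/(36 + 2*b) (m(Q, b) = -120/((b + 36) + b) = -120/((36 + b) + b) = -120/(36 + 2*b))
(m(150, d) + 39069)/(-29384 - 26058) = (-60/(18 + I*√7/7) + 39069)/(-29384 - 26058) = (39069 - 60/(18 + I*√7/7))/(-55442) = (39069 - 60/(18 + I*√7/7))*(-1/55442) = -39069/55442 + 30/(27721*(18 + I*√7/7))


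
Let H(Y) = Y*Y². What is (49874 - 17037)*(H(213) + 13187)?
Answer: 317756556208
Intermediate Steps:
H(Y) = Y³
(49874 - 17037)*(H(213) + 13187) = (49874 - 17037)*(213³ + 13187) = 32837*(9663597 + 13187) = 32837*9676784 = 317756556208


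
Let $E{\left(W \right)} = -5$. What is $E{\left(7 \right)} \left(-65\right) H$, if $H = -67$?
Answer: $-21775$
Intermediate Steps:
$E{\left(7 \right)} \left(-65\right) H = \left(-5\right) \left(-65\right) \left(-67\right) = 325 \left(-67\right) = -21775$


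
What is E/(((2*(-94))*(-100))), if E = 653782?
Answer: 326891/9400 ≈ 34.776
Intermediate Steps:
E/(((2*(-94))*(-100))) = 653782/(((2*(-94))*(-100))) = 653782/((-188*(-100))) = 653782/18800 = 653782*(1/18800) = 326891/9400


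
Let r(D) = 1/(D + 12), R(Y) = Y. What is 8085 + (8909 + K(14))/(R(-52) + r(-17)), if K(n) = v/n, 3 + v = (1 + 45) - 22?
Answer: 4131265/522 ≈ 7914.3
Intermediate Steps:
v = 21 (v = -3 + ((1 + 45) - 22) = -3 + (46 - 22) = -3 + 24 = 21)
r(D) = 1/(12 + D)
K(n) = 21/n
8085 + (8909 + K(14))/(R(-52) + r(-17)) = 8085 + (8909 + 21/14)/(-52 + 1/(12 - 17)) = 8085 + (8909 + 21*(1/14))/(-52 + 1/(-5)) = 8085 + (8909 + 3/2)/(-52 - ⅕) = 8085 + 17821/(2*(-261/5)) = 8085 + (17821/2)*(-5/261) = 8085 - 89105/522 = 4131265/522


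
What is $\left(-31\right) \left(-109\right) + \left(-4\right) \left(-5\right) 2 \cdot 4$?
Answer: $3539$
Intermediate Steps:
$\left(-31\right) \left(-109\right) + \left(-4\right) \left(-5\right) 2 \cdot 4 = 3379 + 20 \cdot 8 = 3379 + 160 = 3539$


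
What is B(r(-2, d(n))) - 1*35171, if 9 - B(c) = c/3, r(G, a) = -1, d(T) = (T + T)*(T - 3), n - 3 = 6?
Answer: -105485/3 ≈ -35162.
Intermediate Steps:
n = 9 (n = 3 + 6 = 9)
d(T) = 2*T*(-3 + T) (d(T) = (2*T)*(-3 + T) = 2*T*(-3 + T))
B(c) = 9 - c/3
B(r(-2, d(n))) - 1*35171 = (9 - 1/3*(-1)) - 1*35171 = (9 + 1/3) - 35171 = 28/3 - 35171 = -105485/3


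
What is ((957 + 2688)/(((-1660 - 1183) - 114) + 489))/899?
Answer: -3645/2218732 ≈ -0.0016428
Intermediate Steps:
((957 + 2688)/(((-1660 - 1183) - 114) + 489))/899 = (3645/((-2843 - 114) + 489))*(1/899) = (3645/(-2957 + 489))*(1/899) = (3645/(-2468))*(1/899) = (3645*(-1/2468))*(1/899) = -3645/2468*1/899 = -3645/2218732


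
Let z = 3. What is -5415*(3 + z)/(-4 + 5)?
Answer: -32490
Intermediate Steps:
-5415*(3 + z)/(-4 + 5) = -5415*(3 + 3)/(-4 + 5) = -32490/1 = -32490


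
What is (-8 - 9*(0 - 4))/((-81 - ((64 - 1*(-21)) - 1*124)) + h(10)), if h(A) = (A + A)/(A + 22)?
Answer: -224/331 ≈ -0.67674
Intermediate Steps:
h(A) = 2*A/(22 + A) (h(A) = (2*A)/(22 + A) = 2*A/(22 + A))
(-8 - 9*(0 - 4))/((-81 - ((64 - 1*(-21)) - 1*124)) + h(10)) = (-8 - 9*(0 - 4))/((-81 - ((64 - 1*(-21)) - 1*124)) + 2*10/(22 + 10)) = (-8 - 9*(-4))/((-81 - ((64 + 21) - 124)) + 2*10/32) = (-8 + 36)/((-81 - (85 - 124)) + 2*10*(1/32)) = 28/((-81 - 1*(-39)) + 5/8) = 28/((-81 + 39) + 5/8) = 28/(-42 + 5/8) = 28/(-331/8) = 28*(-8/331) = -224/331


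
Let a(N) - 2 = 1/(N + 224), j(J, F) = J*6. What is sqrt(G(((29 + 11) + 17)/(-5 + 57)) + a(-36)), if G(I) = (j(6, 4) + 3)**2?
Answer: 5*sqrt(538291)/94 ≈ 39.026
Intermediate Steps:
j(J, F) = 6*J
a(N) = 2 + 1/(224 + N) (a(N) = 2 + 1/(N + 224) = 2 + 1/(224 + N))
G(I) = 1521 (G(I) = (6*6 + 3)**2 = (36 + 3)**2 = 39**2 = 1521)
sqrt(G(((29 + 11) + 17)/(-5 + 57)) + a(-36)) = sqrt(1521 + (449 + 2*(-36))/(224 - 36)) = sqrt(1521 + (449 - 72)/188) = sqrt(1521 + (1/188)*377) = sqrt(1521 + 377/188) = sqrt(286325/188) = 5*sqrt(538291)/94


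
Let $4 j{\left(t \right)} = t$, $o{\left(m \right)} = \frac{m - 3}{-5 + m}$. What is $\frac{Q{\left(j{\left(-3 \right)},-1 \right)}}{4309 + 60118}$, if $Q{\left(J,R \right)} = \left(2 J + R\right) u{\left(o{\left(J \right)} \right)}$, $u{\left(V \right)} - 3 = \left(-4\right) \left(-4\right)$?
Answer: $- \frac{95}{128854} \approx -0.00073727$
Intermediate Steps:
$o{\left(m \right)} = \frac{-3 + m}{-5 + m}$
$u{\left(V \right)} = 19$ ($u{\left(V \right)} = 3 - -16 = 3 + 16 = 19$)
$j{\left(t \right)} = \frac{t}{4}$
$Q{\left(J,R \right)} = 19 R + 38 J$ ($Q{\left(J,R \right)} = \left(2 J + R\right) 19 = \left(R + 2 J\right) 19 = 19 R + 38 J$)
$\frac{Q{\left(j{\left(-3 \right)},-1 \right)}}{4309 + 60118} = \frac{19 \left(-1\right) + 38 \cdot \frac{1}{4} \left(-3\right)}{4309 + 60118} = \frac{-19 + 38 \left(- \frac{3}{4}\right)}{64427} = \frac{-19 - \frac{57}{2}}{64427} = \frac{1}{64427} \left(- \frac{95}{2}\right) = - \frac{95}{128854}$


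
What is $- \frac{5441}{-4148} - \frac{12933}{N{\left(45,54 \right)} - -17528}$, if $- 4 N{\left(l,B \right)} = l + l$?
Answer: $\frac{83202683}{145225628} \approx 0.57292$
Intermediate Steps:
$N{\left(l,B \right)} = - \frac{l}{2}$ ($N{\left(l,B \right)} = - \frac{l + l}{4} = - \frac{2 l}{4} = - \frac{l}{2}$)
$- \frac{5441}{-4148} - \frac{12933}{N{\left(45,54 \right)} - -17528} = - \frac{5441}{-4148} - \frac{12933}{\left(- \frac{1}{2}\right) 45 - -17528} = \left(-5441\right) \left(- \frac{1}{4148}\right) - \frac{12933}{- \frac{45}{2} + 17528} = \frac{5441}{4148} - \frac{12933}{\frac{35011}{2}} = \frac{5441}{4148} - \frac{25866}{35011} = \frac{83202683}{145225628}$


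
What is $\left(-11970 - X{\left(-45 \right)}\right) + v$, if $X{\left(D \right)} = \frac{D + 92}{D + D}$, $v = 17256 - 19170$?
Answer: $- \frac{1249513}{90} \approx -13883.0$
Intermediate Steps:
$v = -1914$
$X{\left(D \right)} = \frac{92 + D}{2 D}$
$\left(-11970 - X{\left(-45 \right)}\right) + v = \left(-11970 - \frac{92 - 45}{2 \left(-45\right)}\right) - 1914 = \left(-11970 - \frac{1}{2} \left(- \frac{1}{45}\right) 47\right) - 1914 = \left(-11970 - - \frac{47}{90}\right) - 1914 = \left(-11970 + \frac{47}{90}\right) - 1914 = - \frac{1077253}{90} - 1914 = - \frac{1249513}{90}$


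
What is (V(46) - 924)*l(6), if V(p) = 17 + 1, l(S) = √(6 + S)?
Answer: -1812*√3 ≈ -3138.5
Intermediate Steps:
V(p) = 18
(V(46) - 924)*l(6) = (18 - 924)*√(6 + 6) = -1812*√3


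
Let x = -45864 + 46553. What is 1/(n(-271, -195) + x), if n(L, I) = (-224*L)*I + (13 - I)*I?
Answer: -1/11877151 ≈ -8.4195e-8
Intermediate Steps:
x = 689
n(L, I) = I*(13 - I) - 224*I*L (n(L, I) = -224*I*L + I*(13 - I) = I*(13 - I) - 224*I*L)
1/(n(-271, -195) + x) = 1/(-195*(13 - 1*(-195) - 224*(-271)) + 689) = 1/(-195*(13 + 195 + 60704) + 689) = 1/(-195*60912 + 689) = 1/(-11877840 + 689) = 1/(-11877151) = -1/11877151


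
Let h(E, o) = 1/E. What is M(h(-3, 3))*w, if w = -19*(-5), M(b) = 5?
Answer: 475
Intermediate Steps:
h(E, o) = 1/E
w = 95
M(h(-3, 3))*w = 5*95 = 475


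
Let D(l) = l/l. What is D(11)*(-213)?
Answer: -213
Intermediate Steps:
D(l) = 1
D(11)*(-213) = 1*(-213) = -213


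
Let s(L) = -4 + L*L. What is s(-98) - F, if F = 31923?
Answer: -22323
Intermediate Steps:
s(L) = -4 + L²
s(-98) - F = (-4 + (-98)²) - 1*31923 = (-4 + 9604) - 31923 = 9600 - 31923 = -22323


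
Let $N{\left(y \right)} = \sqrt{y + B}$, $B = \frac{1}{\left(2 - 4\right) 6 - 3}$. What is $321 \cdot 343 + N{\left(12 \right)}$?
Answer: $110103 + \frac{\sqrt{2685}}{15} \approx 1.1011 \cdot 10^{5}$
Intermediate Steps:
$B = - \frac{1}{15}$ ($B = \frac{1}{\left(-2\right) 6 - 3} = \frac{1}{-12 - 3} = \frac{1}{-15} = - \frac{1}{15} \approx -0.066667$)
$N{\left(y \right)} = \sqrt{- \frac{1}{15} + y}$ ($N{\left(y \right)} = \sqrt{y - \frac{1}{15}} = \sqrt{- \frac{1}{15} + y}$)
$321 \cdot 343 + N{\left(12 \right)} = 321 \cdot 343 + \frac{\sqrt{-15 + 225 \cdot 12}}{15} = 110103 + \frac{\sqrt{-15 + 2700}}{15} = 110103 + \frac{\sqrt{2685}}{15}$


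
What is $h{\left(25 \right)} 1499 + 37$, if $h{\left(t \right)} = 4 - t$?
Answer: $-31442$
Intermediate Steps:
$h{\left(25 \right)} 1499 + 37 = \left(4 - 25\right) 1499 + 37 = \left(-21\right) 1499 + 37 = -31479 + 37 = -31442$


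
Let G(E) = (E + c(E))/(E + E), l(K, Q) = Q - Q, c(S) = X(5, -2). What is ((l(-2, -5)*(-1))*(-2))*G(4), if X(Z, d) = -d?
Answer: 0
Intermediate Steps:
c(S) = 2 (c(S) = -1*(-2) = 2)
l(K, Q) = 0
G(E) = (2 + E)/(2*E) (G(E) = (E + 2)/(E + E) = (2 + E)/((2*E)) = (2 + E)*(1/(2*E)) = (2 + E)/(2*E))
((l(-2, -5)*(-1))*(-2))*G(4) = ((0*(-1))*(-2))*((1/2)*(2 + 4)/4) = (0*(-2))*((1/2)*(1/4)*6) = 0*(3/4) = 0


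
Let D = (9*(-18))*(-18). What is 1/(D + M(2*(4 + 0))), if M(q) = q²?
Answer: 1/2980 ≈ 0.00033557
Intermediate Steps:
D = 2916 (D = -162*(-18) = 2916)
1/(D + M(2*(4 + 0))) = 1/(2916 + (2*(4 + 0))²) = 1/(2916 + (2*4)²) = 1/(2916 + 8²) = 1/(2916 + 64) = 1/2980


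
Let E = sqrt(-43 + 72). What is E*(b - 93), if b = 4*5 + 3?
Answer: -70*sqrt(29) ≈ -376.96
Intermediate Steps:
b = 23 (b = 20 + 3 = 23)
E = sqrt(29) ≈ 5.3852
E*(b - 93) = sqrt(29)*(23 - 93) = sqrt(29)*(-70) = -70*sqrt(29)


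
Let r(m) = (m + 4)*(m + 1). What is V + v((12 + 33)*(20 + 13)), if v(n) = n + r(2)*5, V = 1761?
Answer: 3336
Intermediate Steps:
r(m) = (1 + m)*(4 + m) (r(m) = (4 + m)*(1 + m) = (1 + m)*(4 + m))
v(n) = 90 + n (v(n) = n + (4 + 2² + 5*2)*5 = n + (4 + 4 + 10)*5 = n + 18*5 = n + 90 = 90 + n)
V + v((12 + 33)*(20 + 13)) = 1761 + (90 + (12 + 33)*(20 + 13)) = 1761 + (90 + 45*33) = 1761 + (90 + 1485) = 1761 + 1575 = 3336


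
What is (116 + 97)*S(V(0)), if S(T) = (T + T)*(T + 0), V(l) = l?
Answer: 0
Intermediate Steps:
S(T) = 2*T**2 (S(T) = (2*T)*T = 2*T**2)
(116 + 97)*S(V(0)) = (116 + 97)*(2*0**2) = 213*(2*0) = 213*0 = 0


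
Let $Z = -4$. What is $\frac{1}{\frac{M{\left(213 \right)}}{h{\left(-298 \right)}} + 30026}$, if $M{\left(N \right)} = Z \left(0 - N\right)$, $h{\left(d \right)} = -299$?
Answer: $\frac{299}{8976922} \approx 3.3308 \cdot 10^{-5}$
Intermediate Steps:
$M{\left(N \right)} = 4 N$ ($M{\left(N \right)} = - 4 \left(0 - N\right) = - 4 \left(- N\right) = 4 N$)
$\frac{1}{\frac{M{\left(213 \right)}}{h{\left(-298 \right)}} + 30026} = \frac{1}{\frac{4 \cdot 213}{-299} + 30026} = \frac{1}{852 \left(- \frac{1}{299}\right) + 30026} = \frac{1}{- \frac{852}{299} + 30026} = \frac{1}{\frac{8976922}{299}} = \frac{299}{8976922}$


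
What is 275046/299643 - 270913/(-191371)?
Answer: 44604337375/19114326851 ≈ 2.3336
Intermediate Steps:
275046/299643 - 270913/(-191371) = 275046*(1/299643) - 270913*(-1/191371) = 91682/99881 + 270913/191371 = 44604337375/19114326851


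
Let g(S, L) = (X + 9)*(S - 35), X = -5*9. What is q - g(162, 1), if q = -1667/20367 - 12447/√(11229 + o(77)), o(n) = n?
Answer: 93116257/20367 - 12447*√11306/11306 ≈ 4454.9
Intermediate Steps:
X = -45
g(S, L) = 1260 - 36*S (g(S, L) = (-45 + 9)*(S - 35) = -36*(-35 + S) = 1260 - 36*S)
q = -1667/20367 - 12447*√11306/11306 (q = -1667/20367 - 12447/√(11229 + 77) = -1667*1/20367 - 12447*√11306/11306 = -1667/20367 - 12447*√11306/11306 ≈ -117.14)
q - g(162, 1) = (-1667/20367 - 12447*√11306/11306) - (1260 - 36*162) = (-1667/20367 - 12447*√11306/11306) - (1260 - 5832) = (-1667/20367 - 12447*√11306/11306) - 1*(-4572) = (-1667/20367 - 12447*√11306/11306) + 4572 = 93116257/20367 - 12447*√11306/11306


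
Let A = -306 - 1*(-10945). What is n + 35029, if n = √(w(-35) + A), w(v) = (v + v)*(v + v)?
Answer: 35029 + √15539 ≈ 35154.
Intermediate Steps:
w(v) = 4*v² (w(v) = (2*v)*(2*v) = 4*v²)
A = 10639 (A = -306 + 10945 = 10639)
n = √15539 (n = √(4*(-35)² + 10639) = √(4*1225 + 10639) = √(4900 + 10639) = √15539 ≈ 124.66)
n + 35029 = √15539 + 35029 = 35029 + √15539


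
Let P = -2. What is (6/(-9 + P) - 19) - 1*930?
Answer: -10445/11 ≈ -949.54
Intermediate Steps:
(6/(-9 + P) - 19) - 1*930 = (6/(-9 - 2) - 19) - 1*930 = (6/(-11) - 19) - 930 = (-1/11*6 - 19) - 930 = (-6/11 - 19) - 930 = -215/11 - 930 = -10445/11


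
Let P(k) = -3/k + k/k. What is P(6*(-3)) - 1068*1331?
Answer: -8529041/6 ≈ -1.4215e+6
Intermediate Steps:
P(k) = 1 - 3/k (P(k) = -3/k + 1 = 1 - 3/k)
P(6*(-3)) - 1068*1331 = (-3 + 6*(-3))/((6*(-3))) - 1068*1331 = (-3 - 18)/(-18) - 1421508 = -1/18*(-21) - 1421508 = 7/6 - 1421508 = -8529041/6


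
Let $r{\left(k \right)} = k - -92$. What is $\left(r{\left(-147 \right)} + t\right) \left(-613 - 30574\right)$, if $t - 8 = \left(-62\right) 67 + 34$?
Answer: $129956229$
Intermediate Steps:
$r{\left(k \right)} = 92 + k$ ($r{\left(k \right)} = k + 92 = 92 + k$)
$t = -4112$ ($t = 8 + \left(\left(-62\right) 67 + 34\right) = 8 + \left(-4154 + 34\right) = 8 - 4120 = -4112$)
$\left(r{\left(-147 \right)} + t\right) \left(-613 - 30574\right) = \left(\left(92 - 147\right) - 4112\right) \left(-613 - 30574\right) = \left(-55 - 4112\right) \left(-31187\right) = \left(-4167\right) \left(-31187\right) = 129956229$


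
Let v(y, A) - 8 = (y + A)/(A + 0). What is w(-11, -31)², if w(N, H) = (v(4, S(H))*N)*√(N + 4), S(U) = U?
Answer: -64054375/961 ≈ -66654.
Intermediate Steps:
v(y, A) = 8 + (A + y)/A (v(y, A) = 8 + (y + A)/(A + 0) = 8 + (A + y)/A)
w(N, H) = N*√(4 + N)*(9 + 4/H) (w(N, H) = ((9 + 4/H)*N)*√(N + 4) = (N*(9 + 4/H))*√(4 + N) = N*√(4 + N)*(9 + 4/H))
w(-11, -31)² = (-11*√(4 - 11)*(4 + 9*(-31))/(-31))² = (-11*(-1/31)*√(-7)*(4 - 279))² = (-11*(-1/31)*I*√7*(-275))² = (-3025*I*√7/31)² = -64054375/961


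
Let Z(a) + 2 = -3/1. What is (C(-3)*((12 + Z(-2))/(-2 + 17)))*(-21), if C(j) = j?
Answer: 147/5 ≈ 29.400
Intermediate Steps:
Z(a) = -5 (Z(a) = -2 - 3/1 = -2 - 3*1 = -2 - 3 = -5)
(C(-3)*((12 + Z(-2))/(-2 + 17)))*(-21) = -3*(12 - 5)/(-2 + 17)*(-21) = -21/15*(-21) = -3*7/15*(-21) = -7/5*(-21) = 147/5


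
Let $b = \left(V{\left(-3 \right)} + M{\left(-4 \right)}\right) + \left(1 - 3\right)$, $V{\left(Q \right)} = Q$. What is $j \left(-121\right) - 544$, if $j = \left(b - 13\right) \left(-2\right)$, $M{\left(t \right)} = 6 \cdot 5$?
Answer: $2360$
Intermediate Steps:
$M{\left(t \right)} = 30$
$b = 25$ ($b = \left(-3 + 30\right) + \left(1 - 3\right) = 27 + \left(1 - 3\right) = 27 - 2 = 25$)
$j = -24$ ($j = \left(25 - 13\right) \left(-2\right) = 12 \left(-2\right) = -24$)
$j \left(-121\right) - 544 = \left(-24\right) \left(-121\right) - 544 = 2904 - 544 = 2360$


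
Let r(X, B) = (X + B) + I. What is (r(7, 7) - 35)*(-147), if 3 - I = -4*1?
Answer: 2058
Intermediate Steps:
I = 7 (I = 3 - (-4) = 3 - 1*(-4) = 3 + 4 = 7)
r(X, B) = 7 + B + X (r(X, B) = (X + B) + 7 = (B + X) + 7 = 7 + B + X)
(r(7, 7) - 35)*(-147) = ((7 + 7 + 7) - 35)*(-147) = (21 - 35)*(-147) = -14*(-147) = 2058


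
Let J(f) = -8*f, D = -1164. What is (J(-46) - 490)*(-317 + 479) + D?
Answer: -20928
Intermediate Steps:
(J(-46) - 490)*(-317 + 479) + D = (-8*(-46) - 490)*(-317 + 479) - 1164 = (368 - 490)*162 - 1164 = -122*162 - 1164 = -19764 - 1164 = -20928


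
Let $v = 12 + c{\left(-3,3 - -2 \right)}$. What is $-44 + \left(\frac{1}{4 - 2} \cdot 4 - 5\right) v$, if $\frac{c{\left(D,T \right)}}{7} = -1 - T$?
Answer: $46$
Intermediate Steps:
$c{\left(D,T \right)} = -7 - 7 T$ ($c{\left(D,T \right)} = 7 \left(-1 - T\right) = -7 - 7 T$)
$v = -30$ ($v = 12 - \left(7 + 7 \left(3 - -2\right)\right) = 12 - \left(7 + 7 \left(3 + 2\right)\right) = 12 - 42 = -30$)
$-44 + \left(\frac{1}{4 - 2} \cdot 4 - 5\right) v = -44 + \left(\frac{1}{4 - 2} \cdot 4 - 5\right) \left(-30\right) = -44 + \left(\frac{1}{2} \cdot 4 - 5\right) \left(-30\right) = -44 + \left(2 - 5\right) \left(-30\right) = -44 - -90 = -44 + 90 = 46$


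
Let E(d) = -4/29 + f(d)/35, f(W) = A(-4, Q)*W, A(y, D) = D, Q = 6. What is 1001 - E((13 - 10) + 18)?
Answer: 144643/145 ≈ 997.54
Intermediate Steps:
f(W) = 6*W
E(d) = -4/29 + 6*d/35 (E(d) = -4/29 + (6*d)/35 = -4*1/29 + (6*d)*(1/35) = -4/29 + 6*d/35)
1001 - E((13 - 10) + 18) = 1001 - (-4/29 + 6*((13 - 10) + 18)/35) = 1001 - (-4/29 + 6*(3 + 18)/35) = 1001 - (-4/29 + (6/35)*21) = 1001 - (-4/29 + 18/5) = 1001 - 1*502/145 = 1001 - 502/145 = 144643/145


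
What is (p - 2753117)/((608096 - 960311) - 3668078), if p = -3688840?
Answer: 6441957/4020293 ≈ 1.6024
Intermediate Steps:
(p - 2753117)/((608096 - 960311) - 3668078) = (-3688840 - 2753117)/((608096 - 960311) - 3668078) = -6441957/(-352215 - 3668078) = -6441957/(-4020293) = -6441957*(-1/4020293) = 6441957/4020293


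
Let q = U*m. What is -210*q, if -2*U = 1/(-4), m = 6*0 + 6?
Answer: -315/2 ≈ -157.50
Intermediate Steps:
m = 6 (m = 0 + 6 = 6)
U = ⅛ (U = -½/(-4) = -½*(-¼) = ⅛ ≈ 0.12500)
q = ¾ (q = (⅛)*6 = ¾ ≈ 0.75000)
-210*q = -210*¾ = -315/2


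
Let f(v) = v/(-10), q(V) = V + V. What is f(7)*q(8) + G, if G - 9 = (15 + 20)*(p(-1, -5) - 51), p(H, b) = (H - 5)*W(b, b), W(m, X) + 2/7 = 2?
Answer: -10736/5 ≈ -2147.2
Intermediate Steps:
W(m, X) = 12/7 (W(m, X) = -2/7 + 2 = 12/7)
p(H, b) = -60/7 + 12*H/7 (p(H, b) = (H - 5)*(12/7) = (-5 + H)*(12/7) = -60/7 + 12*H/7)
q(V) = 2*V
f(v) = -v/10 (f(v) = v*(-⅒) = -v/10)
G = -2136 (G = 9 + (15 + 20)*((-60/7 + (12/7)*(-1)) - 51) = 9 + 35*((-60/7 - 12/7) - 51) = 9 + 35*(-72/7 - 51) = 9 + 35*(-429/7) = 9 - 2145 = -2136)
f(7)*q(8) + G = (-⅒*7)*(2*8) - 2136 = -7/10*16 - 2136 = -56/5 - 2136 = -10736/5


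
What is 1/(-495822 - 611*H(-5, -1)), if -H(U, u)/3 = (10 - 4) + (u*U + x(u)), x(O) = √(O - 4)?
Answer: -52851/25140920414 - 611*I*√5/75422761242 ≈ -2.1022e-6 - 1.8114e-8*I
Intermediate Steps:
x(O) = √(-4 + O)
H(U, u) = -18 - 3*√(-4 + u) - 3*U*u (H(U, u) = -3*((10 - 4) + (u*U + √(-4 + u))) = -3*(6 + (U*u + √(-4 + u))) = -3*(6 + (√(-4 + u) + U*u)) = -3*(6 + √(-4 + u) + U*u) = -18 - 3*√(-4 + u) - 3*U*u)
1/(-495822 - 611*H(-5, -1)) = 1/(-495822 - 611*(-18 - 3*√(-4 - 1) - 3*(-5)*(-1))) = 1/(-495822 - 611*(-18 - 3*I*√5 - 15)) = 1/(-495822 - 611*(-33 - 3*I*√5)) = 1/(-495822 + (20163 + 1833*I*√5)) = 1/(-475659 + 1833*I*√5)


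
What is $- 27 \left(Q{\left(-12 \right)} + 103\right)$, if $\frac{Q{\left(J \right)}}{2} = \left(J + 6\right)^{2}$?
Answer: $-4725$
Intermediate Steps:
$Q{\left(J \right)} = 2 \left(6 + J\right)^{2}$ ($Q{\left(J \right)} = 2 \left(J + 6\right)^{2} = 2 \left(6 + J\right)^{2}$)
$- 27 \left(Q{\left(-12 \right)} + 103\right) = - 27 \left(2 \left(6 - 12\right)^{2} + 103\right) = - 27 \left(2 \left(-6\right)^{2} + 103\right) = - 27 \left(2 \cdot 36 + 103\right) = - 27 \left(72 + 103\right) = \left(-27\right) 175 = -4725$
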